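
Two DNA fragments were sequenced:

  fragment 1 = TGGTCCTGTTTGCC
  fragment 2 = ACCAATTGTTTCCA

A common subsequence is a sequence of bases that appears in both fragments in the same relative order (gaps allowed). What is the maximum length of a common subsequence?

9

One common subsequence of length 9: C (fragment 1 #5, fragment 2 #2); then C (fragment 1 #6, fragment 2 #3); then T (fragment 1 #7, fragment 2 #7); then G (fragment 1 #8, fragment 2 #8); then T (fragment 1 #9, fragment 2 #9); then T (fragment 1 #10, fragment 2 #10); then T (fragment 1 #11, fragment 2 #11); then C (fragment 1 #13, fragment 2 #12); then C (fragment 1 #14, fragment 2 #13). Since dp[14][14] = 9, nothing longer is possible.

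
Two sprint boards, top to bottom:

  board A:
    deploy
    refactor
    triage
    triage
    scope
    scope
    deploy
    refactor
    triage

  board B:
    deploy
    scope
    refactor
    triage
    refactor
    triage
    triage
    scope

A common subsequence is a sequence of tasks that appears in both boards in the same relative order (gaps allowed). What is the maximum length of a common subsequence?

5

Match deploy [1,1], refactor [2,5], triage [3,6], triage [4,7], scope [6,8] — 5 tasks in the same relative order in both, and the DP table's final entry dp[9][8] is also 5, so no common subsequence is longer.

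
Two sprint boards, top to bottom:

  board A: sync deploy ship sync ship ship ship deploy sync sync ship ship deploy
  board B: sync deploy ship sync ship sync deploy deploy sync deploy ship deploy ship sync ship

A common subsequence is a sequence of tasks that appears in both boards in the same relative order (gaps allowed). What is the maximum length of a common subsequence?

9

One common subsequence of length 9: sync (board A #1, board B #1), then deploy (board A #2, board B #2), then ship (board A #3, board B #3), then sync (board A #4, board B #4), then ship (board A #5, board B #5), then ship (board A #6, board B #11), then ship (board A #7, board B #13), then sync (board A #10, board B #14), then ship (board A #12, board B #15). dp[13][15] = 9 confirms this is the maximum.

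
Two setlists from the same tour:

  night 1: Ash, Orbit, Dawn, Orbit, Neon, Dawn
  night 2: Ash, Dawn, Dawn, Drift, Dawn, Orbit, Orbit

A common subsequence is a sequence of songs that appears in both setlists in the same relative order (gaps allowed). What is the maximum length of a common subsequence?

One common subsequence of length 3: Ash [1,1]; then Orbit [2,6]; then Orbit [4,7]. Since dp[6][7] = 3, nothing longer is possible.

3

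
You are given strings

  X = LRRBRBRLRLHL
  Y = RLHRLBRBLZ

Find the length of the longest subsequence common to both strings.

Pick L at X[1]=Y[2], then R at X[2]=Y[4], then B at X[4]=Y[6], then R at X[5]=Y[7], then B at X[6]=Y[8], then L at X[8]=Y[9]; all 6 characters appear in both, in order. dp[12][10] = 6 confirms this is the maximum.

6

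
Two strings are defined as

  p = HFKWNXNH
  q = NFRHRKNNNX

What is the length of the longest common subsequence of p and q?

4

Taking H (p #1, q #4) → K (p #3, q #6) → N (p #5, q #9) → X (p #6, q #10) gives a common subsequence of length 4, and the DP table's final entry dp[8][10] is also 4, so no common subsequence is longer.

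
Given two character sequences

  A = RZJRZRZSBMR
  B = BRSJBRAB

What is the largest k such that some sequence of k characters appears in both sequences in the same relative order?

4

Match R [1,2], then J [3,4], then R [4,6], then B [9,8] — 4 characters in the same relative order in both. dp[11][8] = 4 confirms this is the maximum.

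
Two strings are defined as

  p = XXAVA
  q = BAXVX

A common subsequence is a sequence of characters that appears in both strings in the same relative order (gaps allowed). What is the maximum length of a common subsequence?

Pick X at p[1]=q[3], X at p[2]=q[5]; all 2 characters appear in both, in order. Since dp[5][5] = 2, nothing longer is possible.

2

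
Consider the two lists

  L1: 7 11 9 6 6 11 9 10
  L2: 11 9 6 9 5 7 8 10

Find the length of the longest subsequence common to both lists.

Let dp[i][j] be the LCS length of the first i values of L1 and the first j values of L2. dp[i][j] = dp[i-1][j-1]+1 when the i-th and j-th values match, else max(dp[i-1][j], dp[i][j-1]).
    · 11  9  6  9  5  7  8 10
 ·  0  0  0  0  0  0  0  0  0
 7  0  0  0  0  0  0  1  1  1
11  0  1  1  1  1  1  1  1  1
 9  0  1  2  2  2  2  2  2  2
 6  0  1  2  3  3  3  3  3  3
 6  0  1  2  3  3  3  3  3  3
11  0  1  2  3  3  3  3  3  3
 9  0  1  2  3  4  4  4  4  4
10  0  1  2  3  4  4  4  4  5
dp[8][8] = 5. One LCS (by backtracking along matches): 11, 9, 6, 9, 10.

5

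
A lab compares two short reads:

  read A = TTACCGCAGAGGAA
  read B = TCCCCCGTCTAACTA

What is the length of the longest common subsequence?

One common subsequence of length 8: T [1,1]; then C [4,5]; then C [5,6]; then G [6,7]; then C [7,9]; then A [8,11]; then A [10,12]; then A [14,15], and the DP table's final entry dp[14][15] is also 8, so no common subsequence is longer.

8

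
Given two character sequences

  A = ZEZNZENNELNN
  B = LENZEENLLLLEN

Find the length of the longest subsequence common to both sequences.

7

Taking E (A #2, B #2); then N (A #4, B #3); then Z (A #5, B #4); then E (A #6, B #6); then N (A #7, B #7); then E (A #9, B #12); then N (A #12, B #13) gives a common subsequence of length 7. The LCS DP gives dp[12][13] = 7, so this is optimal.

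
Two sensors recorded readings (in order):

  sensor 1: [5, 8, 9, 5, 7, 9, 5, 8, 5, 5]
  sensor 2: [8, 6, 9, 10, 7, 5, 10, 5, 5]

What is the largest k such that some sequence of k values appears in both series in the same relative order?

6

One common subsequence of length 6: 8 (sensor 1 #2, sensor 2 #1), then 9 (sensor 1 #3, sensor 2 #3), then 7 (sensor 1 #5, sensor 2 #5), then 5 (sensor 1 #7, sensor 2 #6), then 5 (sensor 1 #9, sensor 2 #8), then 5 (sensor 1 #10, sensor 2 #9). The LCS DP gives dp[10][9] = 6, so this is optimal.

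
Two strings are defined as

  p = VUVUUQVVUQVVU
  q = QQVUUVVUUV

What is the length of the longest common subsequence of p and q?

Match V (p #3, q #3), U (p #4, q #4), U (p #5, q #5), V (p #7, q #6), V (p #8, q #7), U (p #9, q #9), V (p #12, q #10) — 7 characters in the same relative order in both. dp[13][10] = 7 confirms this is the maximum.

7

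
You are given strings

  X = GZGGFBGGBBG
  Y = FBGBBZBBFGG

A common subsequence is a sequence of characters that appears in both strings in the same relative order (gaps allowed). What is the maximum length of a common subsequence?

Pick F [5,1], then B [6,2], then G [7,3], then B [9,7], then B [10,8], then G [11,11]; all 6 characters appear in both, in order. dp[11][11] = 6 confirms this is the maximum.

6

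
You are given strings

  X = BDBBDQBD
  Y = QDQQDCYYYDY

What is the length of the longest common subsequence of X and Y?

3

One common subsequence of length 3: D at X[2]=Y[2]; then D at X[5]=Y[5]; then D at X[8]=Y[10], and the DP table's final entry dp[8][11] is also 3, so no common subsequence is longer.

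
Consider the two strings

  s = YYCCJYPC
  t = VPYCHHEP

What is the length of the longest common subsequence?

Match Y [2,3]; then C [3,4]; then P [7,8] — 3 characters in the same relative order in both. Since dp[8][8] = 3, nothing longer is possible.

3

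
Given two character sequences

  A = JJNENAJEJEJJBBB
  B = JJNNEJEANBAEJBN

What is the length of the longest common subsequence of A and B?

9

Pick J (A #1, B #1), then J (A #2, B #2), then N (A #3, B #4), then E (A #4, B #7), then N (A #5, B #9), then A (A #6, B #11), then E (A #10, B #12), then J (A #12, B #13), then B (A #13, B #14); all 9 characters appear in both, in order. dp[15][15] = 9 confirms this is the maximum.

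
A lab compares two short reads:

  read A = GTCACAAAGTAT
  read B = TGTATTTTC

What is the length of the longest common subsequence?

5

Let dp[i][j] be the LCS length of the first i bases of read A and the first j bases of read B. dp[i][j] = dp[i-1][j-1]+1 when the i-th and j-th bases match, else max(dp[i-1][j], dp[i][j-1]).
    ·  T  G  T  A  T  T  T  T  C
 ·  0  0  0  0  0  0  0  0  0  0
 G  0  0  1  1  1  1  1  1  1  1
 T  0  1  1  2  2  2  2  2  2  2
 C  0  1  1  2  2  2  2  2  2  3
 A  0  1  1  2  3  3  3  3  3  3
 C  0  1  1  2  3  3  3  3  3  4
 A  0  1  1  2  3  3  3  3  3  4
 A  0  1  1  2  3  3  3  3  3  4
 A  0  1  1  2  3  3  3  3  3  4
 G  0  1  2  2  3  3  3  3  3  4
 T  0  1  2  3  3  4  4  4  4  4
 A  0  1  2  3  4  4  4  4  4  4
 T  0  1  2  3  4  5  5  5  5  5
dp[12][9] = 5. One LCS (by backtracking along matches): GTATT.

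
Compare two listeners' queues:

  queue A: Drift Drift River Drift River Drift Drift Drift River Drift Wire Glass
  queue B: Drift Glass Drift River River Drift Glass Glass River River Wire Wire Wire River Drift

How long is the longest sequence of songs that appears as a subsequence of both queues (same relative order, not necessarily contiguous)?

Match Drift at queue A[1]=queue B[1], then Drift at queue A[2]=queue B[3], then River at queue A[3]=queue B[5], then Drift at queue A[4]=queue B[6], then River at queue A[5]=queue B[10], then River at queue A[9]=queue B[14], then Drift at queue A[10]=queue B[15] — 7 songs in the same relative order in both, and the DP table's final entry dp[12][15] is also 7, so no common subsequence is longer.

7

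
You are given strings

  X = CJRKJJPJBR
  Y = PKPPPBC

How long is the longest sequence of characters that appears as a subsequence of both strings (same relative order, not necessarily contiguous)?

3

Match K [4,2], then P [7,5], then B [9,6] — 3 characters in the same relative order in both. The LCS DP gives dp[10][7] = 3, so this is optimal.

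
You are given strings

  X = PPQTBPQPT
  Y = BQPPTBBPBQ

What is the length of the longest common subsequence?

6

Pick P (X #1, Y #3); then P (X #2, Y #4); then T (X #4, Y #5); then B (X #5, Y #7); then P (X #6, Y #8); then Q (X #7, Y #10); all 6 characters appear in both, in order. dp[9][10] = 6 confirms this is the maximum.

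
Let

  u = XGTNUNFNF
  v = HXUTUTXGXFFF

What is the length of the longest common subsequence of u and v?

5

Pick X (u #1, v #2), then T (u #3, v #4), then U (u #5, v #5), then F (u #7, v #11), then F (u #9, v #12); all 5 characters appear in both, in order. Since dp[9][12] = 5, nothing longer is possible.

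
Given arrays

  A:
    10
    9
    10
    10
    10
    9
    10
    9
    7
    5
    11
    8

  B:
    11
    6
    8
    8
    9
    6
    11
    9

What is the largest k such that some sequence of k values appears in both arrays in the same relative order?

Let dp[i][j] be the LCS length of the first i values of A and the first j values of B. dp[i][j] = dp[i-1][j-1]+1 when the i-th and j-th values match, else max(dp[i-1][j], dp[i][j-1]).
    · 11  6  8  8  9  6 11  9
 ·  0  0  0  0  0  0  0  0  0
10  0  0  0  0  0  0  0  0  0
 9  0  0  0  0  0  1  1  1  1
10  0  0  0  0  0  1  1  1  1
10  0  0  0  0  0  1  1  1  1
10  0  0  0  0  0  1  1  1  1
 9  0  0  0  0  0  1  1  1  2
10  0  0  0  0  0  1  1  1  2
 9  0  0  0  0  0  1  1  1  2
 7  0  0  0  0  0  1  1  1  2
 5  0  0  0  0  0  1  1  1  2
11  0  1  1  1  1  1  1  2  2
 8  0  1  1  2  2  2  2  2  2
dp[12][8] = 2. One LCS (by backtracking along matches): 9, 9.

2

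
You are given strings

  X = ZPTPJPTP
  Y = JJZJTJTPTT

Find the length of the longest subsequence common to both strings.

Let dp[i][j] be the LCS length of the first i characters of X and the first j characters of Y. dp[i][j] = dp[i-1][j-1]+1 when the i-th and j-th characters match, else max(dp[i-1][j], dp[i][j-1]).
    ·  J  J  Z  J  T  J  T  P  T  T
 ·  0  0  0  0  0  0  0  0  0  0  0
 Z  0  0  0  1  1  1  1  1  1  1  1
 P  0  0  0  1  1  1  1  1  2  2  2
 T  0  0  0  1  1  2  2  2  2  3  3
 P  0  0  0  1  1  2  2  2  3  3  3
 J  0  1  1  1  2  2  3  3  3  3  3
 P  0  1  1  1  2  2  3  3  4  4  4
 T  0  1  1  1  2  3  3  4  4  5  5
 P  0  1  1  1  2  3  3  4  5  5  5
dp[8][10] = 5. One LCS (by backtracking along matches): ZTJPT.

5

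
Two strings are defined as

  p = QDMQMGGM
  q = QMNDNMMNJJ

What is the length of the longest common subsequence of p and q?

Match Q (p #1, q #1) → D (p #2, q #4) → M (p #3, q #6) → M (p #5, q #7) — 4 characters in the same relative order in both, and the DP table's final entry dp[8][10] is also 4, so no common subsequence is longer.

4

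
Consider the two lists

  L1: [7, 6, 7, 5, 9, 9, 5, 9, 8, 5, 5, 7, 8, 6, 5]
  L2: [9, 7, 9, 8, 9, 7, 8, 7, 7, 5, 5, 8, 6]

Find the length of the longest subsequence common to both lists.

Taking 7 (L1 #3, L2 #2), then 9 (L1 #5, L2 #3), then 9 (L1 #6, L2 #5), then 8 (L1 #9, L2 #7), then 5 (L1 #10, L2 #10), then 5 (L1 #11, L2 #11), then 8 (L1 #13, L2 #12), then 6 (L1 #14, L2 #13) gives a common subsequence of length 8. dp[15][13] = 8 confirms this is the maximum.

8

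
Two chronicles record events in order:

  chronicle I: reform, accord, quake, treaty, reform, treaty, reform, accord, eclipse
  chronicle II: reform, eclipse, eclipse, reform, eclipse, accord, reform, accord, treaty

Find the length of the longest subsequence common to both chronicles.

Match reform [1,4]; then accord [2,6]; then reform [5,7]; then treaty [6,9] — 4 events in the same relative order in both. Since dp[9][9] = 4, nothing longer is possible.

4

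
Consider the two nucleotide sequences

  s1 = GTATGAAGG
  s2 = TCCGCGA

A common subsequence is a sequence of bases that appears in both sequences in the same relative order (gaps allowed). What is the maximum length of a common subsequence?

Pick G at s1[1]=s2[4], then G at s1[5]=s2[6], then A at s1[7]=s2[7]; all 3 bases appear in both, in order. Since dp[9][7] = 3, nothing longer is possible.

3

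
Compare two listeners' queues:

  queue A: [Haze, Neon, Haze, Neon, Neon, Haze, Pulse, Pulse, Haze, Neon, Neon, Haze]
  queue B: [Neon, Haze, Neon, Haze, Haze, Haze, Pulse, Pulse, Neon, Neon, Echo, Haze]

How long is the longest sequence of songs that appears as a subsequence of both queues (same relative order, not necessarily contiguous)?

9

Pick Haze at queue A[1]=queue B[2]; then Neon at queue A[2]=queue B[3]; then Haze at queue A[3]=queue B[5]; then Haze at queue A[6]=queue B[6]; then Pulse at queue A[7]=queue B[7]; then Pulse at queue A[8]=queue B[8]; then Neon at queue A[10]=queue B[9]; then Neon at queue A[11]=queue B[10]; then Haze at queue A[12]=queue B[12]; all 9 songs appear in both, in order. The LCS DP gives dp[12][12] = 9, so this is optimal.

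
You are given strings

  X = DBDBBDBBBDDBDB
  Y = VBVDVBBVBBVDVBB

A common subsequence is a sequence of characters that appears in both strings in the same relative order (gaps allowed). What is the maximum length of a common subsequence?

9

Taking B [2,2], D [3,4], B [4,6], B [5,7], B [7,9], B [8,10], D [10,12], B [12,14], B [14,15] gives a common subsequence of length 9. The LCS DP gives dp[14][15] = 9, so this is optimal.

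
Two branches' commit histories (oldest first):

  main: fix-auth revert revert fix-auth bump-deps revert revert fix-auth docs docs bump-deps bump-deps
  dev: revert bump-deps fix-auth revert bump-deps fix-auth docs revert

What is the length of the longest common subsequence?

5

One common subsequence of length 5: fix-auth at main[1]=dev[3] → revert at main[3]=dev[4] → bump-deps at main[5]=dev[5] → fix-auth at main[8]=dev[6] → docs at main[9]=dev[7], and the DP table's final entry dp[12][8] is also 5, so no common subsequence is longer.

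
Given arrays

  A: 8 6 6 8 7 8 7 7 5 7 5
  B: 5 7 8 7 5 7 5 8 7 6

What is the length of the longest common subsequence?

6

Let dp[i][j] be the LCS length of the first i values of A and the first j values of B. dp[i][j] = dp[i-1][j-1]+1 when the i-th and j-th values match, else max(dp[i-1][j], dp[i][j-1]).
    ·  5  7  8  7  5  7  5  8  7  6
 ·  0  0  0  0  0  0  0  0  0  0  0
 8  0  0  0  1  1  1  1  1  1  1  1
 6  0  0  0  1  1  1  1  1  1  1  2
 6  0  0  0  1  1  1  1  1  1  1  2
 8  0  0  0  1  1  1  1  1  2  2  2
 7  0  0  1  1  2  2  2  2  2  3  3
 8  0  0  1  2  2  2  2  2  3  3  3
 7  0  0  1  2  3  3  3  3  3  4  4
 7  0  0  1  2  3  3  4  4  4  4  4
 5  0  1  1  2  3  4  4  5  5  5  5
 7  0  1  2  2  3  4  5  5  5  6  6
 5  0  1  2  2  3  4  5  6  6  6  6
dp[11][10] = 6. One LCS (by backtracking along matches): 7, 8, 7, 7, 5, 7.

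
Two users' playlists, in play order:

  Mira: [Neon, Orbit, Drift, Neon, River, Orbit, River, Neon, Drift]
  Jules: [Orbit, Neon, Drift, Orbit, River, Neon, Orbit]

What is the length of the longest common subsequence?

5

Match Neon [1,2]; then Drift [3,3]; then Orbit [6,4]; then River [7,5]; then Neon [8,6] — 5 songs in the same relative order in both. The LCS DP gives dp[9][7] = 5, so this is optimal.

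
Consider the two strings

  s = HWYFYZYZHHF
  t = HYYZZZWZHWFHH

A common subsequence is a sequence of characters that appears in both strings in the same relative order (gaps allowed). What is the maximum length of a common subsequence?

7

Let dp[i][j] be the LCS length of the first i characters of s and the first j characters of t. dp[i][j] = dp[i-1][j-1]+1 when the i-th and j-th characters match, else max(dp[i-1][j], dp[i][j-1]).
    ·  H  Y  Y  Z  Z  Z  W  Z  H  W  F  H  H
 ·  0  0  0  0  0  0  0  0  0  0  0  0  0  0
 H  0  1  1  1  1  1  1  1  1  1  1  1  1  1
 W  0  1  1  1  1  1  1  2  2  2  2  2  2  2
 Y  0  1  2  2  2  2  2  2  2  2  2  2  2  2
 F  0  1  2  2  2  2  2  2  2  2  2  3  3  3
 Y  0  1  2  3  3  3  3  3  3  3  3  3  3  3
 Z  0  1  2  3  4  4  4  4  4  4  4  4  4  4
 Y  0  1  2  3  4  4  4  4  4  4  4  4  4  4
 Z  0  1  2  3  4  5  5  5  5  5  5  5  5  5
 H  0  1  2  3  4  5  5  5  5  6  6  6  6  6
 H  0  1  2  3  4  5  5  5  5  6  6  6  7  7
 F  0  1  2  3  4  5  5  5  5  6  6  7  7  7
dp[11][13] = 7. One LCS (by backtracking along matches): HYYZZHH.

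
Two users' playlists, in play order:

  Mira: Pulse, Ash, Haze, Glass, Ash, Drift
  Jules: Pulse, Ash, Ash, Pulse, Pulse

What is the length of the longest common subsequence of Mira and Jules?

3

Match Pulse at Mira[1]=Jules[1]; then Ash at Mira[2]=Jules[2]; then Ash at Mira[5]=Jules[3] — 3 songs in the same relative order in both. Since dp[6][5] = 3, nothing longer is possible.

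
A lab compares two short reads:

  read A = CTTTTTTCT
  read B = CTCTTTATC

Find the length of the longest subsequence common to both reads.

7

Pick C (read A #1, read B #1) → T (read A #2, read B #2) → T (read A #3, read B #4) → T (read A #4, read B #5) → T (read A #5, read B #6) → T (read A #7, read B #8) → C (read A #8, read B #9); all 7 bases appear in both, in order, and the DP table's final entry dp[9][9] is also 7, so no common subsequence is longer.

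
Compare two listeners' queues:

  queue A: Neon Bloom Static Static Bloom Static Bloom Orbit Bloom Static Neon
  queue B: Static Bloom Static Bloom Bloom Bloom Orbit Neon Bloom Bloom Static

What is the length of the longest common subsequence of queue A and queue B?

One common subsequence of length 7: Bloom at queue A[2]=queue B[2], Static at queue A[3]=queue B[3], Bloom at queue A[5]=queue B[5], Bloom at queue A[7]=queue B[6], Orbit at queue A[8]=queue B[7], Bloom at queue A[9]=queue B[10], Static at queue A[10]=queue B[11]. The LCS DP gives dp[11][11] = 7, so this is optimal.

7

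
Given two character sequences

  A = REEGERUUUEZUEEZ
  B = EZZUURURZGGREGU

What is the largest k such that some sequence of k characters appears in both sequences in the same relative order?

6

Match E [2,1], U [7,4], U [8,5], U [9,7], E [10,13], U [12,15] — 6 characters in the same relative order in both. Since dp[15][15] = 6, nothing longer is possible.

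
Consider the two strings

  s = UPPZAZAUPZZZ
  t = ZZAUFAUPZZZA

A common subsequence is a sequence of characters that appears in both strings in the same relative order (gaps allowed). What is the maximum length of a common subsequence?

Let dp[i][j] be the LCS length of the first i characters of s and the first j characters of t. dp[i][j] = dp[i-1][j-1]+1 when the i-th and j-th characters match, else max(dp[i-1][j], dp[i][j-1]).
    ·  Z  Z  A  U  F  A  U  P  Z  Z  Z  A
 ·  0  0  0  0  0  0  0  0  0  0  0  0  0
 U  0  0  0  0  1  1  1  1  1  1  1  1  1
 P  0  0  0  0  1  1  1  1  2  2  2  2  2
 P  0  0  0  0  1  1  1  1  2  2  2  2  2
 Z  0  1  1  1  1  1  1  1  2  3  3  3  3
 A  0  1  1  2  2  2  2  2  2  3  3  3  4
 Z  0  1  2  2  2  2  2  2  2  3  4  4  4
 A  0  1  2  3  3  3  3  3  3  3  4  4  5
 U  0  1  2  3  4  4  4  4  4  4  4  4  5
 P  0  1  2  3  4  4  4  4  5  5  5  5  5
 Z  0  1  2  3  4  4  4  4  5  6  6  6  6
 Z  0  1  2  3  4  4  4  4  5  6  7  7  7
 Z  0  1  2  3  4  4  4  4  5  6  7  8  8
dp[12][12] = 8. One LCS (by backtracking along matches): ZAAUPZZZ.

8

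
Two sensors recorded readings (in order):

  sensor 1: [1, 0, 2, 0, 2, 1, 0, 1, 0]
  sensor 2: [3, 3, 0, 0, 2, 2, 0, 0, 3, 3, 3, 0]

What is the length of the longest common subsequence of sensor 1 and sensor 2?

Taking 0 (sensor 1 #2, sensor 2 #4); then 2 (sensor 1 #3, sensor 2 #6); then 0 (sensor 1 #4, sensor 2 #7); then 0 (sensor 1 #7, sensor 2 #8); then 0 (sensor 1 #9, sensor 2 #12) gives a common subsequence of length 5. The LCS DP gives dp[9][12] = 5, so this is optimal.

5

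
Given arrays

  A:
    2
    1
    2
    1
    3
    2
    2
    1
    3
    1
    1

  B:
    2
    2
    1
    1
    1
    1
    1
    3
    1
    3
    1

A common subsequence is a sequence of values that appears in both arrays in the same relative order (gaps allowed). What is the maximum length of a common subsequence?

7

Let dp[i][j] be the LCS length of the first i values of A and the first j values of B. dp[i][j] = dp[i-1][j-1]+1 when the i-th and j-th values match, else max(dp[i-1][j], dp[i][j-1]).
    ·  2  2  1  1  1  1  1  3  1  3  1
 ·  0  0  0  0  0  0  0  0  0  0  0  0
 2  0  1  1  1  1  1  1  1  1  1  1  1
 1  0  1  1  2  2  2  2  2  2  2  2  2
 2  0  1  2  2  2  2  2  2  2  2  2  2
 1  0  1  2  3  3  3  3  3  3  3  3  3
 3  0  1  2  3  3  3  3  3  4  4  4  4
 2  0  1  2  3  3  3  3  3  4  4  4  4
 2  0  1  2  3  3  3  3  3  4  4  4  4
 1  0  1  2  3  4  4  4  4  4  5  5  5
 3  0  1  2  3  4  4  4  4  5  5  6  6
 1  0  1  2  3  4  5  5  5  5  6  6  7
 1  0  1  2  3  4  5  6  6  6  6  6  7
dp[11][11] = 7. One LCS (by backtracking along matches): 2, 1, 1, 3, 1, 3, 1.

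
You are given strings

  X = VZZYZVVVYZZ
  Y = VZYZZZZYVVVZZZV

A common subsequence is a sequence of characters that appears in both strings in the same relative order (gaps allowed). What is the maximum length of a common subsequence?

9

Pick V [1,1] → Z [2,6] → Z [3,7] → Y [4,8] → V [6,9] → V [7,10] → V [8,11] → Z [10,13] → Z [11,14]; all 9 characters appear in both, in order, and the DP table's final entry dp[11][15] is also 9, so no common subsequence is longer.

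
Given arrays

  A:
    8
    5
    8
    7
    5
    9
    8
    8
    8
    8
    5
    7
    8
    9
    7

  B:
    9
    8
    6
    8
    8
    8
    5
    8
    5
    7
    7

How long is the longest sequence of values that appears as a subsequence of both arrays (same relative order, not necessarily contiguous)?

8

One common subsequence of length 8: 8 at A[1]=B[2] → 8 at A[3]=B[4] → 8 at A[7]=B[5] → 8 at A[8]=B[6] → 8 at A[10]=B[8] → 5 at A[11]=B[9] → 7 at A[12]=B[10] → 7 at A[15]=B[11], and the DP table's final entry dp[15][11] is also 8, so no common subsequence is longer.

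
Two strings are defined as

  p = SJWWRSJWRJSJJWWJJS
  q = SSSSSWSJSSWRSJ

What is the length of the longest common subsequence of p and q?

Match S at p[1]=q[5]; then W at p[4]=q[6]; then S at p[6]=q[7]; then J at p[7]=q[8]; then W at p[8]=q[11]; then R at p[9]=q[12]; then S at p[11]=q[13]; then J at p[17]=q[14] — 8 characters in the same relative order in both, and the DP table's final entry dp[18][14] is also 8, so no common subsequence is longer.

8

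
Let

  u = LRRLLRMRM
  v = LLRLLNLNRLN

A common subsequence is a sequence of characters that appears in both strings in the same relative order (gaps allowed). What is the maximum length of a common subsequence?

5

Match L [1,2], R [2,3], L [4,5], L [5,7], R [6,9] — 5 characters in the same relative order in both. dp[9][11] = 5 confirms this is the maximum.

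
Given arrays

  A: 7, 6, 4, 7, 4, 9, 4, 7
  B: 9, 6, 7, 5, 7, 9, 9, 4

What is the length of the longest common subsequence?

4

Pick 7 (A #1, B #3); then 7 (A #4, B #5); then 9 (A #6, B #7); then 4 (A #7, B #8); all 4 values appear in both, in order. The LCS DP gives dp[8][8] = 4, so this is optimal.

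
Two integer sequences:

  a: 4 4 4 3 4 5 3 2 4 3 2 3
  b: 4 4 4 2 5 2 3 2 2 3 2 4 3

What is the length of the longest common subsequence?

Taking 4 [1,1], then 4 [2,2], then 4 [3,3], then 5 [6,5], then 3 [7,7], then 2 [8,9], then 3 [10,10], then 2 [11,11], then 3 [12,13] gives a common subsequence of length 9. Since dp[12][13] = 9, nothing longer is possible.

9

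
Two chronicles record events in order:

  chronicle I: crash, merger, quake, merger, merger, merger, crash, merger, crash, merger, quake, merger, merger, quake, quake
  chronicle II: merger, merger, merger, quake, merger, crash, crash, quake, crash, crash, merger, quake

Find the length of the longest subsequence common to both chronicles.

9

Taking merger [2,1], merger [4,2], merger [5,3], merger [6,5], crash [7,6], crash [9,7], quake [11,8], merger [13,11], quake [15,12] gives a common subsequence of length 9, and the DP table's final entry dp[15][12] is also 9, so no common subsequence is longer.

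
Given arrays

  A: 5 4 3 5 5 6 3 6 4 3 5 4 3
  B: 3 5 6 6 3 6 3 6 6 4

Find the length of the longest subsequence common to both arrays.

7

Let dp[i][j] be the LCS length of the first i values of A and the first j values of B. dp[i][j] = dp[i-1][j-1]+1 when the i-th and j-th values match, else max(dp[i-1][j], dp[i][j-1]).
    ·  3  5  6  6  3  6  3  6  6  4
 ·  0  0  0  0  0  0  0  0  0  0  0
 5  0  0  1  1  1  1  1  1  1  1  1
 4  0  0  1  1  1  1  1  1  1  1  2
 3  0  1  1  1  1  2  2  2  2  2  2
 5  0  1  2  2  2  2  2  2  2  2  2
 5  0  1  2  2  2  2  2  2  2  2  2
 6  0  1  2  3  3  3  3  3  3  3  3
 3  0  1  2  3  3  4  4  4  4  4  4
 6  0  1  2  3  4  4  5  5  5  5  5
 4  0  1  2  3  4  4  5  5  5  5  6
 3  0  1  2  3  4  5  5  6  6  6  6
 5  0  1  2  3  4  5  5  6  6  6  6
 4  0  1  2  3  4  5  5  6  6  6  7
 3  0  1  2  3  4  5  5  6  6  6  7
dp[13][10] = 7. One LCS (by backtracking along matches): 3, 5, 6, 3, 6, 3, 4.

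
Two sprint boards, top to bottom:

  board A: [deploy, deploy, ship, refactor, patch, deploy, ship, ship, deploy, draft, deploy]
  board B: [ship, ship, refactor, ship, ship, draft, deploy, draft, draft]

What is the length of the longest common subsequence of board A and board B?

Match ship [3,2], refactor [4,3], ship [7,4], ship [8,5], deploy [9,7], draft [10,9] — 6 tasks in the same relative order in both. dp[11][9] = 6 confirms this is the maximum.

6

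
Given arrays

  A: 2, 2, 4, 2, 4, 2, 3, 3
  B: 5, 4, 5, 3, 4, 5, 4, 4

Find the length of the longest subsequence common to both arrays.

One common subsequence of length 2: 4 (A #3, B #7), 4 (A #5, B #8). The LCS DP gives dp[8][8] = 2, so this is optimal.

2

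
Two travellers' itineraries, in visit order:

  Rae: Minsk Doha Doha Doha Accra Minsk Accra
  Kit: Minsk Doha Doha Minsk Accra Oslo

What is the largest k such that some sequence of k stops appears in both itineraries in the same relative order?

Pick Minsk at Rae[1]=Kit[1]; then Doha at Rae[3]=Kit[2]; then Doha at Rae[4]=Kit[3]; then Minsk at Rae[6]=Kit[4]; then Accra at Rae[7]=Kit[5]; all 5 stops appear in both, in order. The LCS DP gives dp[7][6] = 5, so this is optimal.

5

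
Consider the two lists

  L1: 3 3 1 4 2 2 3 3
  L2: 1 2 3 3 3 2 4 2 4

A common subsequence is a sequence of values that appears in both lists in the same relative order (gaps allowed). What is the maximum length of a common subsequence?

4

Let dp[i][j] be the LCS length of the first i values of L1 and the first j values of L2. dp[i][j] = dp[i-1][j-1]+1 when the i-th and j-th values match, else max(dp[i-1][j], dp[i][j-1]).
    ·  1  2  3  3  3  2  4  2  4
 ·  0  0  0  0  0  0  0  0  0  0
 3  0  0  0  1  1  1  1  1  1  1
 3  0  0  0  1  2  2  2  2  2  2
 1  0  1  1  1  2  2  2  2  2  2
 4  0  1  1  1  2  2  2  3  3  3
 2  0  1  2  2  2  2  3  3  4  4
 2  0  1  2  2  2  2  3  3  4  4
 3  0  1  2  3  3  3  3  3  4  4
 3  0  1  2  3  4  4  4  4  4  4
dp[8][9] = 4. One LCS (by backtracking along matches): 3, 3, 4, 2.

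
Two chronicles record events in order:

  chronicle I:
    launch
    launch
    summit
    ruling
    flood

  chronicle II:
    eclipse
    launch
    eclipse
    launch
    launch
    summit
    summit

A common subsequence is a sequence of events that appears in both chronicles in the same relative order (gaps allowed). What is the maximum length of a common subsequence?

3

Taking launch at chronicle I[1]=chronicle II[4], then launch at chronicle I[2]=chronicle II[5], then summit at chronicle I[3]=chronicle II[7] gives a common subsequence of length 3. dp[5][7] = 3 confirms this is the maximum.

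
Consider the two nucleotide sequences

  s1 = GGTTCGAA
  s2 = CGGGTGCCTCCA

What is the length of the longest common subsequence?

Let dp[i][j] be the LCS length of the first i bases of s1 and the first j bases of s2. dp[i][j] = dp[i-1][j-1]+1 when the i-th and j-th bases match, else max(dp[i-1][j], dp[i][j-1]).
    ·  C  G  G  G  T  G  C  C  T  C  C  A
 ·  0  0  0  0  0  0  0  0  0  0  0  0  0
 G  0  0  1  1  1  1  1  1  1  1  1  1  1
 G  0  0  1  2  2  2  2  2  2  2  2  2  2
 T  0  0  1  2  2  3  3  3  3  3  3  3  3
 T  0  0  1  2  2  3  3  3  3  4  4  4  4
 C  0  1  1  2  2  3  3  4  4  4  5  5  5
 G  0  1  2  2  3  3  4  4  4  4  5  5  5
 A  0  1  2  2  3  3  4  4  4  4  5  5  6
 A  0  1  2  2  3  3  4  4  4  4  5  5  6
dp[8][12] = 6. One LCS (by backtracking along matches): GGTTCA.

6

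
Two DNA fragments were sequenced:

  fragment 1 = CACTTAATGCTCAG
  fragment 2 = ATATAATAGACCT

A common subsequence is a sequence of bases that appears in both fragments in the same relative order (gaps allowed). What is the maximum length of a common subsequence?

9

Pick A at fragment 1[2]=fragment 2[1], T at fragment 1[4]=fragment 2[2], T at fragment 1[5]=fragment 2[4], A at fragment 1[6]=fragment 2[5], A at fragment 1[7]=fragment 2[6], T at fragment 1[8]=fragment 2[7], G at fragment 1[9]=fragment 2[9], C at fragment 1[10]=fragment 2[12], T at fragment 1[11]=fragment 2[13]; all 9 bases appear in both, in order. dp[14][13] = 9 confirms this is the maximum.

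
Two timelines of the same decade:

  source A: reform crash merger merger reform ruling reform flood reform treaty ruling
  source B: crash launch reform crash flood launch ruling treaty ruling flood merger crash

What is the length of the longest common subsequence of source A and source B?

One common subsequence of length 5: reform at source A[1]=source B[3], then crash at source A[2]=source B[4], then ruling at source A[6]=source B[7], then treaty at source A[10]=source B[8], then ruling at source A[11]=source B[9], and the DP table's final entry dp[11][12] is also 5, so no common subsequence is longer.

5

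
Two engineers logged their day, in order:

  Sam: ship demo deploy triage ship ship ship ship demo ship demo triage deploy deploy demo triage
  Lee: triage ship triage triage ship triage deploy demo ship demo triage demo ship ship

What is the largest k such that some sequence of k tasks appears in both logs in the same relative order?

Match ship at Sam[1]=Lee[2]; then triage at Sam[4]=Lee[4]; then ship at Sam[5]=Lee[5]; then demo at Sam[9]=Lee[8]; then ship at Sam[10]=Lee[9]; then demo at Sam[11]=Lee[10]; then triage at Sam[12]=Lee[11]; then demo at Sam[15]=Lee[12] — 8 tasks in the same relative order in both. dp[16][14] = 8 confirms this is the maximum.

8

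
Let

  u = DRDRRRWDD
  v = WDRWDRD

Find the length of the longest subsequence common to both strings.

Let dp[i][j] be the LCS length of the first i characters of u and the first j characters of v. dp[i][j] = dp[i-1][j-1]+1 when the i-th and j-th characters match, else max(dp[i-1][j], dp[i][j-1]).
    ·  W  D  R  W  D  R  D
 ·  0  0  0  0  0  0  0  0
 D  0  0  1  1  1  1  1  1
 R  0  0  1  2  2  2  2  2
 D  0  0  1  2  2  3  3  3
 R  0  0  1  2  2  3  4  4
 R  0  0  1  2  2  3  4  4
 R  0  0  1  2  2  3  4  4
 W  0  1  1  2  3  3  4  4
 D  0  1  2  2  3  4  4  5
 D  0  1  2  2  3  4  4  5
dp[9][7] = 5. One LCS (by backtracking along matches): DRDRD.

5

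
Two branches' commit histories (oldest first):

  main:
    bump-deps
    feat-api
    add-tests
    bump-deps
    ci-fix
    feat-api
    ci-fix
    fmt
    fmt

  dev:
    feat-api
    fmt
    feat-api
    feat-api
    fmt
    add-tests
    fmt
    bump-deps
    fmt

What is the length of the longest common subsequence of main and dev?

Pick feat-api at main[2]=dev[4] → add-tests at main[3]=dev[6] → bump-deps at main[4]=dev[8] → fmt at main[9]=dev[9]; all 4 commits appear in both, in order. Since dp[9][9] = 4, nothing longer is possible.

4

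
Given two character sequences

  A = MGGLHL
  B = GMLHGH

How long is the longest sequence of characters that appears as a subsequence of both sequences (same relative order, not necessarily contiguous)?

3

Let dp[i][j] be the LCS length of the first i characters of A and the first j characters of B. dp[i][j] = dp[i-1][j-1]+1 when the i-th and j-th characters match, else max(dp[i-1][j], dp[i][j-1]).
    ·  G  M  L  H  G  H
 ·  0  0  0  0  0  0  0
 M  0  0  1  1  1  1  1
 G  0  1  1  1  1  2  2
 G  0  1  1  1  1  2  2
 L  0  1  1  2  2  2  2
 H  0  1  1  2  3  3  3
 L  0  1  1  2  3  3  3
dp[6][6] = 3. One LCS (by backtracking along matches): MGH.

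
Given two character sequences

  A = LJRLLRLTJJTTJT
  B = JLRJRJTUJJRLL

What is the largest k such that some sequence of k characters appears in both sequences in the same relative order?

7

Match J [2,1], then L [5,2], then R [6,3], then J [9,4], then J [10,6], then T [11,7], then J [13,10] — 7 characters in the same relative order in both. Since dp[14][13] = 7, nothing longer is possible.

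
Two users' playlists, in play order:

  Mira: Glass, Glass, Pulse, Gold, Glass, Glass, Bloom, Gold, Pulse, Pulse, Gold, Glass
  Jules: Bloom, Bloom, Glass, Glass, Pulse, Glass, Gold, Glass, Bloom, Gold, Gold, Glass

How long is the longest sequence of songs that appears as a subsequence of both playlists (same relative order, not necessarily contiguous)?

Taking Glass [1,3]; then Glass [2,4]; then Pulse [3,5]; then Gold [4,7]; then Glass [6,8]; then Bloom [7,9]; then Gold [8,10]; then Gold [11,11]; then Glass [12,12] gives a common subsequence of length 9. Since dp[12][12] = 9, nothing longer is possible.

9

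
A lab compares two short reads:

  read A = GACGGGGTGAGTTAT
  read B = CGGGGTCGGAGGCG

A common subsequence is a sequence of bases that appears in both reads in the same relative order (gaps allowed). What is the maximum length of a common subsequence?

Match C (read A #3, read B #1), then G (read A #4, read B #2), then G (read A #5, read B #3), then G (read A #6, read B #4), then G (read A #7, read B #5), then T (read A #8, read B #6), then G (read A #9, read B #9), then A (read A #10, read B #10), then G (read A #11, read B #14) — 9 bases in the same relative order in both. Since dp[15][14] = 9, nothing longer is possible.

9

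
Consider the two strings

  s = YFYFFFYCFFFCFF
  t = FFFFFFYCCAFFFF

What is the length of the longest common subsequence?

One common subsequence of length 10: F at s[2]=t[3], then F at s[4]=t[4], then F at s[5]=t[5], then F at s[6]=t[6], then Y at s[7]=t[7], then C at s[8]=t[9], then F at s[10]=t[11], then F at s[11]=t[12], then F at s[13]=t[13], then F at s[14]=t[14]. dp[14][14] = 10 confirms this is the maximum.

10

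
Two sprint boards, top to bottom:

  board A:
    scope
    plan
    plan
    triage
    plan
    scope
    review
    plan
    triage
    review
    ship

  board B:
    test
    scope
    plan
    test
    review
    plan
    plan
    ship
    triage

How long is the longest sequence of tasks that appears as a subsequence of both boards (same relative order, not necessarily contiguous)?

5

One common subsequence of length 5: scope (board A #1, board B #2), plan (board A #2, board B #3), plan (board A #3, board B #6), plan (board A #5, board B #7), triage (board A #9, board B #9). dp[11][9] = 5 confirms this is the maximum.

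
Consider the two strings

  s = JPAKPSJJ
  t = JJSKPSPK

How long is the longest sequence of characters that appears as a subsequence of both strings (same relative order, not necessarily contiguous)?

Let dp[i][j] be the LCS length of the first i characters of s and the first j characters of t. dp[i][j] = dp[i-1][j-1]+1 when the i-th and j-th characters match, else max(dp[i-1][j], dp[i][j-1]).
    ·  J  J  S  K  P  S  P  K
 ·  0  0  0  0  0  0  0  0  0
 J  0  1  1  1  1  1  1  1  1
 P  0  1  1  1  1  2  2  2  2
 A  0  1  1  1  1  2  2  2  2
 K  0  1  1  1  2  2  2  2  3
 P  0  1  1  1  2  3  3  3  3
 S  0  1  1  2  2  3  4  4  4
 J  0  1  2  2  2  3  4  4  4
 J  0  1  2  2  2  3  4  4  4
dp[8][8] = 4. One LCS (by backtracking along matches): JKPS.

4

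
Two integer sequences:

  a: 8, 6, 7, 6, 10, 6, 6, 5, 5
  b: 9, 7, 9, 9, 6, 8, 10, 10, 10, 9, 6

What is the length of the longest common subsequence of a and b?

Let dp[i][j] be the LCS length of the first i values of a and the first j values of b. dp[i][j] = dp[i-1][j-1]+1 when the i-th and j-th values match, else max(dp[i-1][j], dp[i][j-1]).
    ·  9  7  9  9  6  8 10 10 10  9  6
 ·  0  0  0  0  0  0  0  0  0  0  0  0
 8  0  0  0  0  0  0  1  1  1  1  1  1
 6  0  0  0  0  0  1  1  1  1  1  1  2
 7  0  0  1  1  1  1  1  1  1  1  1  2
 6  0  0  1  1  1  2  2  2  2  2  2  2
10  0  0  1  1  1  2  2  3  3  3  3  3
 6  0  0  1  1  1  2  2  3  3  3  3  4
 6  0  0  1  1  1  2  2  3  3  3  3  4
 5  0  0  1  1  1  2  2  3  3  3  3  4
 5  0  0  1  1  1  2  2  3  3  3  3  4
dp[9][11] = 4. One LCS (by backtracking along matches): 7, 6, 10, 6.

4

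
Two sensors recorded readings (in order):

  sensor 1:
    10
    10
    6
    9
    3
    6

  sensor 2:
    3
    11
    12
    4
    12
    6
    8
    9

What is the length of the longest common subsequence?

2

Pick 6 at sensor 1[3]=sensor 2[6], then 9 at sensor 1[4]=sensor 2[8]; all 2 values appear in both, in order. The LCS DP gives dp[6][8] = 2, so this is optimal.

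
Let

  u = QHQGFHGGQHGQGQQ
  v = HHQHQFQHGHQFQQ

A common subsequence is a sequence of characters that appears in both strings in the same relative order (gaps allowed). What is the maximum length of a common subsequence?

Taking Q at u[1]=v[3], H at u[2]=v[4], Q at u[3]=v[5], F at u[5]=v[6], H at u[6]=v[8], G at u[8]=v[9], H at u[10]=v[10], Q at u[12]=v[11], Q at u[14]=v[13], Q at u[15]=v[14] gives a common subsequence of length 10, and the DP table's final entry dp[15][14] is also 10, so no common subsequence is longer.

10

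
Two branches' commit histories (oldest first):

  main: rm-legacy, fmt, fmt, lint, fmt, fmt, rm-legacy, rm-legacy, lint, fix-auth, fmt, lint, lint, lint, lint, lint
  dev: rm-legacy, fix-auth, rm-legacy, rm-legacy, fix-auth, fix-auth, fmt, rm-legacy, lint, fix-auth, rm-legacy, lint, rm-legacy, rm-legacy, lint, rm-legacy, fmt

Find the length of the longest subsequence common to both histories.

One common subsequence of length 8: rm-legacy at main[1]=dev[1] → rm-legacy at main[7]=dev[3] → rm-legacy at main[8]=dev[4] → fix-auth at main[10]=dev[6] → fmt at main[11]=dev[7] → lint at main[12]=dev[9] → lint at main[13]=dev[12] → lint at main[14]=dev[15]. The LCS DP gives dp[16][17] = 8, so this is optimal.

8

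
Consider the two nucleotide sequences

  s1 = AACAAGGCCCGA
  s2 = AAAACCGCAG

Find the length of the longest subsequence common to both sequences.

Let dp[i][j] be the LCS length of the first i bases of s1 and the first j bases of s2. dp[i][j] = dp[i-1][j-1]+1 when the i-th and j-th bases match, else max(dp[i-1][j], dp[i][j-1]).
    ·  A  A  A  A  C  C  G  C  A  G
 ·  0  0  0  0  0  0  0  0  0  0  0
 A  0  1  1  1  1  1  1  1  1  1  1
 A  0  1  2  2  2  2  2  2  2  2  2
 C  0  1  2  2  2  3  3  3  3  3  3
 A  0  1  2  3  3  3  3  3  3  4  4
 A  0  1  2  3  4  4  4  4  4  4  4
 G  0  1  2  3  4  4  4  5  5  5  5
 G  0  1  2  3  4  4  4  5  5  5  6
 C  0  1  2  3  4  5  5  5  6  6  6
 C  0  1  2  3  4  5  6  6  6  6  6
 C  0  1  2  3  4  5  6  6  7  7  7
 G  0  1  2  3  4  5  6  7  7  7  8
 A  0  1  2  3  4  5  6  7  7  8  8
dp[12][10] = 8. One LCS (by backtracking along matches): AAAACCCG.

8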